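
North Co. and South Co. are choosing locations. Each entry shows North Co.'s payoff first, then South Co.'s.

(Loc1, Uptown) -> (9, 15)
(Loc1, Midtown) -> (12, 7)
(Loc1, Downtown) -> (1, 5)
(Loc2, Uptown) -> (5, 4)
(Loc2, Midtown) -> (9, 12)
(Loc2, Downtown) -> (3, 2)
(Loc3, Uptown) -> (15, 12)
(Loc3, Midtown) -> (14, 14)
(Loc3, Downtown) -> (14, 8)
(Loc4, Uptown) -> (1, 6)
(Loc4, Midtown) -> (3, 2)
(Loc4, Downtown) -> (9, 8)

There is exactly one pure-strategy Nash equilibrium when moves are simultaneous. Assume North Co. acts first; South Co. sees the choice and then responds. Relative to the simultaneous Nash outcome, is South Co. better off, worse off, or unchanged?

Backward induction with North Co. moving first.
- Loc1: BR = Uptown, leader payoff 9.
- Loc2: BR = Midtown, leader payoff 9.
- Loc3: BR = Midtown, leader payoff 14.
- Loc4: BR = Downtown, leader payoff 9.
Maximizing over 9, 9, 14, 9, North Co. chooses Loc3. Subgame-perfect outcome: (Loc3, Midtown) with payoffs (14, 14).
For the simultaneous game, intersect best replies.
North Co.'s best replies: Uptown→Loc3; Midtown→Loc3; Downtown→Loc3.
South Co.'s best replies: Loc1→Uptown; Loc2→Midtown; Loc3→Midtown; Loc4→Downtown.
Only (Loc3, Midtown) has each player best-responding; Nash payoffs (14, 14).
South Co. earns 14 sequentially versus 14 at the Nash outcome: unchanged.

unchanged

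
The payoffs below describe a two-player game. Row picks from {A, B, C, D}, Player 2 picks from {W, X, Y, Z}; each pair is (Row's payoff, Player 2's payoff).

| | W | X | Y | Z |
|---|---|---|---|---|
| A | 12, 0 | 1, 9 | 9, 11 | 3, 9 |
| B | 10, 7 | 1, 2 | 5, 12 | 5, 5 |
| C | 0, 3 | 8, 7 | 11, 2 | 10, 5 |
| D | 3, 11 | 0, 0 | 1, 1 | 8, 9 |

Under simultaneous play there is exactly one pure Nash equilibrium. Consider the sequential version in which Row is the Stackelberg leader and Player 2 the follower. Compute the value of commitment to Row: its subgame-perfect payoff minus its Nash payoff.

Work backward from Player 2's decision.
- A: Player 2 compares 0, 9, 11, 9 and picks Y; Row would get 9.
- B: Player 2 compares 7, 2, 12, 5 and picks Y; Row would get 5.
- C: Player 2 compares 3, 7, 2, 5 and picks X; Row would get 8.
- D: Player 2 compares 11, 0, 1, 9 and picks W; Row would get 3.
Among 9, 5, 8, 3, the best is 9 at A. Subgame-perfect outcome: (A, Y) with payoffs (9, 11).
Now find the simultaneous Nash equilibrium.
Row's best replies: W→A; X→C; Y→C; Z→C.
Player 2's best replies: A→Y; B→Y; C→X; D→W.
Only (C, X) has each player best-responding; Nash payoffs (8, 7).
Row's commitment gain: 9 − 8 = 1.

1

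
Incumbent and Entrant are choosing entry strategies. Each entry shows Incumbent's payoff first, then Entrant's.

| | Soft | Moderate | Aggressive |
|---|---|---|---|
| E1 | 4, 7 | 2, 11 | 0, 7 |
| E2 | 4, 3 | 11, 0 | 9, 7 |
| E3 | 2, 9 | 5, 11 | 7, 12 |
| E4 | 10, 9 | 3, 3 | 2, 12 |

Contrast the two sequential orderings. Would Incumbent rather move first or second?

second

If Incumbent leads: Entrant's best replies are E1→Moderate, E2→Aggressive, E3→Aggressive, E4→Aggressive; Incumbent's induced payoffs 2, 9, 7, 2; outcome (E2, Aggressive), payoffs (9, 7).
If Entrant leads: Incumbent's best replies are Soft→E4, Moderate→E2, Aggressive→E2; Entrant's induced payoffs 9, 0, 7; outcome (E4, Soft), payoffs (10, 9).
Incumbent gets 9 moving first and 10 moving second, so Incumbent prefers to move second.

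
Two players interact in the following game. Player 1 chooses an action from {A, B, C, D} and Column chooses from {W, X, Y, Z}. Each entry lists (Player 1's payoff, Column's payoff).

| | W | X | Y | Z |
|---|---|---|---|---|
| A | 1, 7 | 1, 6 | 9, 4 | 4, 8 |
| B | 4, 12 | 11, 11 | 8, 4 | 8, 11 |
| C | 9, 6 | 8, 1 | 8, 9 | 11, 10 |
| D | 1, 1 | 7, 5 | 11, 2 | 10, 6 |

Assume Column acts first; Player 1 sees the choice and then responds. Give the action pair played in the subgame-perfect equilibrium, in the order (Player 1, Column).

(B, X)

Backward induction with Column moving first.
- W → Player 1 plays C (best of 1, 4, 9, 1); Column gets 6.
- X → Player 1 plays B (best of 1, 11, 8, 7); Column gets 11.
- Y → Player 1 plays D (best of 9, 8, 8, 11); Column gets 2.
- Z → Player 1 plays C (best of 4, 8, 11, 10); Column gets 10.
Among 6, 11, 2, 10, the best is 11 at X. Subgame-perfect outcome: (B, X) with payoffs (11, 11).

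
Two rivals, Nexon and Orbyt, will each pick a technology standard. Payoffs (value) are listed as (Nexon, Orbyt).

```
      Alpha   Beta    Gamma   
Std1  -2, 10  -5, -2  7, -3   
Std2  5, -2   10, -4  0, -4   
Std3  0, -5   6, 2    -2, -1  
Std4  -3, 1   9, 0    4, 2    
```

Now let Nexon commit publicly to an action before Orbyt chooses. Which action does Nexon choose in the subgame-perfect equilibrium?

Std3

Backward induction with Nexon moving first.
- Std1: Orbyt compares 10, -2, -3 and picks Alpha; Nexon would get -2.
- Std2: Orbyt compares -2, -4, -4 and picks Alpha; Nexon would get 5.
- Std3: Orbyt compares -5, 2, -1 and picks Beta; Nexon would get 6.
- Std4: Orbyt compares 1, 0, 2 and picks Gamma; Nexon would get 4.
Among -2, 5, 6, 4, the best is 6 at Std3. Subgame-perfect outcome: (Std3, Beta) with payoffs (6, 2).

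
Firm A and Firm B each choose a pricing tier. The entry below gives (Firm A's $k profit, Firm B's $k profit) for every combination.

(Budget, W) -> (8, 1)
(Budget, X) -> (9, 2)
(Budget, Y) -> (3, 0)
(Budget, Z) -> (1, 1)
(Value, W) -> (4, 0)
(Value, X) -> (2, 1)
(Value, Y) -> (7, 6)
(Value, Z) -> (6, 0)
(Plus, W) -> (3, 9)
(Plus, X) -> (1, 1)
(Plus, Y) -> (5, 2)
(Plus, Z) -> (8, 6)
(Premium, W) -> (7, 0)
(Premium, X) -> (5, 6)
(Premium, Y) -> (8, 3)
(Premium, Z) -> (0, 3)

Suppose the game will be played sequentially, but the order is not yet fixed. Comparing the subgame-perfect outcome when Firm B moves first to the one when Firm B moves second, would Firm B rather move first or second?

first

If Firm A leads: Firm B's best replies are Budget→X, Value→Y, Plus→W, Premium→X; Firm A's induced payoffs 9, 7, 3, 5; outcome (Budget, X), payoffs (9, 2).
If Firm B leads: Firm A's best replies are W→Budget, X→Budget, Y→Premium, Z→Plus; Firm B's induced payoffs 1, 2, 3, 6; outcome (Plus, Z), payoffs (8, 6).
Firm B gets 6 moving first and 2 moving second, so Firm B prefers to move first.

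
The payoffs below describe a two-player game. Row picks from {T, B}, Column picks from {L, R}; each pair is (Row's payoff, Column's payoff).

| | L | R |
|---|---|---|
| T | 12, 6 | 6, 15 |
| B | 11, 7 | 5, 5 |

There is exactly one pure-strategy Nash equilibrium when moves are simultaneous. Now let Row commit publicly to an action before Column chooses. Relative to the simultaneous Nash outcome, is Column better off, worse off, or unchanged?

worse off

Work backward from Column's decision.
- T → Column plays R (best of 6, 15); Row gets 6.
- B → Column plays L (best of 7, 5); Row gets 11.
Row's induced payoffs are 6, 11, so Row commits to B. Subgame-perfect outcome: (B, L) with payoffs (11, 7).
Now find the simultaneous Nash equilibrium.
Row's best replies: L→T; R→T.
Column's best replies: T→R; B→L.
The unique mutual best reply is (T, R), giving (6, 15).
Column earns 7 sequentially versus 15 at the Nash outcome: worse off.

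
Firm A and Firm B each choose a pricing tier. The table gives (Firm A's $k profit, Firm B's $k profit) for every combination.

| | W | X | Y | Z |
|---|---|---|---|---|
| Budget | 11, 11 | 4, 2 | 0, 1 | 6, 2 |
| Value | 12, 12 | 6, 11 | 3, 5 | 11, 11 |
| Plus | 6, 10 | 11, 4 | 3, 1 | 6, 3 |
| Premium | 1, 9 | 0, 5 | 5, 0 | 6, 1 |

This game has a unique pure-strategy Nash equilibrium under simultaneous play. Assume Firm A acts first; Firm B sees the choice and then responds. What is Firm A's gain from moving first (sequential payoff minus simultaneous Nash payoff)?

Backward induction with Firm A moving first.
- Budget: BR = W, leader payoff 11.
- Value: BR = W, leader payoff 12.
- Plus: BR = W, leader payoff 6.
- Premium: BR = W, leader payoff 1.
Maximizing over 11, 12, 6, 1, Firm A chooses Value. Subgame-perfect outcome: (Value, W) with payoffs (12, 12).
Under simultaneous play:
Firm A's best replies: W→Value; X→Plus; Y→Premium; Z→Value.
Firm B's best replies: Budget→W; Value→W; Plus→W; Premium→W.
Only (Value, W) has each player best-responding; Nash payoffs (12, 12).
Firm A's commitment gain: 12 − 12 = 0.

0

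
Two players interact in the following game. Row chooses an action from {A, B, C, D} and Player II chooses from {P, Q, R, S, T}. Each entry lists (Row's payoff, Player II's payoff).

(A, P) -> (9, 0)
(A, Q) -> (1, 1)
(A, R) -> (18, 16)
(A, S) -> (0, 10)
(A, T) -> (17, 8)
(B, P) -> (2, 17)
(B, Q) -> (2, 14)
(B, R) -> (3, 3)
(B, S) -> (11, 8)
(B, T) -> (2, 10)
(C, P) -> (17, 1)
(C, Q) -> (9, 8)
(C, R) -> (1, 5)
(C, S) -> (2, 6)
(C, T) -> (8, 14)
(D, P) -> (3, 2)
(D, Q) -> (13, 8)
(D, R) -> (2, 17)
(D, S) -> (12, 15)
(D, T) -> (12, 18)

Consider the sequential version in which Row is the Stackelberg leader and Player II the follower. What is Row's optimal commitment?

A

Work backward from Player II's decision.
- A: Player II compares 0, 1, 16, 10, 8 and picks R; Row would get 18.
- B: Player II compares 17, 14, 3, 8, 10 and picks P; Row would get 2.
- C: Player II compares 1, 8, 5, 6, 14 and picks T; Row would get 8.
- D: Player II compares 2, 8, 17, 15, 18 and picks T; Row would get 12.
Row's induced payoffs are 18, 2, 8, 12, so Row commits to A. Subgame-perfect outcome: (A, R) with payoffs (18, 16).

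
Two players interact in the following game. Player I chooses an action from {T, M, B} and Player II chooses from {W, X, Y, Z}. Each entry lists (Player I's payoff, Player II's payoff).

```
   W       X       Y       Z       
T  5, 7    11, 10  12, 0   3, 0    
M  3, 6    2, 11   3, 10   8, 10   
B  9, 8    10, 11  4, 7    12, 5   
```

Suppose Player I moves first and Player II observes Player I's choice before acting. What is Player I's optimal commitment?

T

Solve by backward induction (Player I leads).
- T: Player II compares 7, 10, 0, 0 and picks X; Player I would get 11.
- M: Player II compares 6, 11, 10, 10 and picks X; Player I would get 2.
- B: Player II compares 8, 11, 7, 5 and picks X; Player I would get 10.
Player I's induced payoffs are 11, 2, 10, so Player I commits to T. Subgame-perfect outcome: (T, X) with payoffs (11, 10).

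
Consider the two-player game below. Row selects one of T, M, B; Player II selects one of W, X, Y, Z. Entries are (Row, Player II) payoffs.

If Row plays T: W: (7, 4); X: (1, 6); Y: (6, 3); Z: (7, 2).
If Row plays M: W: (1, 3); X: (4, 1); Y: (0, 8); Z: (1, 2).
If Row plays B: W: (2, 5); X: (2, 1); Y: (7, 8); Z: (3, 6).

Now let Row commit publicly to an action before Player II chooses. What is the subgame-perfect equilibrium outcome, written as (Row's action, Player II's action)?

Solve by backward induction (Row leads).
- T → Player II plays X (best of 4, 6, 3, 2); Row gets 1.
- M → Player II plays Y (best of 3, 1, 8, 2); Row gets 0.
- B → Player II plays Y (best of 5, 1, 8, 6); Row gets 7.
Among 1, 0, 7, the best is 7 at B. Subgame-perfect outcome: (B, Y) with payoffs (7, 8).

(B, Y)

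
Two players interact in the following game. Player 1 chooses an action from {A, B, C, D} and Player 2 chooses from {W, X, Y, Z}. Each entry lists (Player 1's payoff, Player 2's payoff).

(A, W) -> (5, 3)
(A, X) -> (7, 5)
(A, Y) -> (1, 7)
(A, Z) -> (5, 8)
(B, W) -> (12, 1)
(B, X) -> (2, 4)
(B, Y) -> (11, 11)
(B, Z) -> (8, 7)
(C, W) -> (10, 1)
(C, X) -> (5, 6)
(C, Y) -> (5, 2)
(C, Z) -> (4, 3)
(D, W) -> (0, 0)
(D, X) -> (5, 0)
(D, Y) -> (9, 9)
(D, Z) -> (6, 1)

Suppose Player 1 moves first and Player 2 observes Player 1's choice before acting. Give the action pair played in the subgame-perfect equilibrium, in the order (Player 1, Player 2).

Backward induction with Player 1 moving first.
- A: Player 2 compares 3, 5, 7, 8 and picks Z; Player 1 would get 5.
- B: Player 2 compares 1, 4, 11, 7 and picks Y; Player 1 would get 11.
- C: Player 2 compares 1, 6, 2, 3 and picks X; Player 1 would get 5.
- D: Player 2 compares 0, 0, 9, 1 and picks Y; Player 1 would get 9.
Among 5, 11, 5, 9, the best is 11 at B. Subgame-perfect outcome: (B, Y) with payoffs (11, 11).

(B, Y)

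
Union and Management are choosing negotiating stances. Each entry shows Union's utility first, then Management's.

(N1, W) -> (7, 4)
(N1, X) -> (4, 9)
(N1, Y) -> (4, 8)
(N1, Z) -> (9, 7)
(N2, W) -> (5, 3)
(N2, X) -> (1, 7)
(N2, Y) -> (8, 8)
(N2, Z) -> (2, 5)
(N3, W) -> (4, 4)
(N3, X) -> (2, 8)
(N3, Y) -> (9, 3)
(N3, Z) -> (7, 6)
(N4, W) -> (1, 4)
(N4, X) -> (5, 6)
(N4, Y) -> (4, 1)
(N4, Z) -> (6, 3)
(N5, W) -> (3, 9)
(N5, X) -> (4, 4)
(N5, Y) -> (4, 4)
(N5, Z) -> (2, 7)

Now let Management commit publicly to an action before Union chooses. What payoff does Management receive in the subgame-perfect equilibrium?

Backward induction with Management moving first.
- W: Union compares 7, 5, 4, 1, 3 and picks N1; Management would get 4.
- X: Union compares 4, 1, 2, 5, 4 and picks N4; Management would get 6.
- Y: Union compares 4, 8, 9, 4, 4 and picks N3; Management would get 3.
- Z: Union compares 9, 2, 7, 6, 2 and picks N1; Management would get 7.
Among 4, 6, 3, 7, the best is 7 at Z. Subgame-perfect outcome: (N1, Z) with payoffs (9, 7).

7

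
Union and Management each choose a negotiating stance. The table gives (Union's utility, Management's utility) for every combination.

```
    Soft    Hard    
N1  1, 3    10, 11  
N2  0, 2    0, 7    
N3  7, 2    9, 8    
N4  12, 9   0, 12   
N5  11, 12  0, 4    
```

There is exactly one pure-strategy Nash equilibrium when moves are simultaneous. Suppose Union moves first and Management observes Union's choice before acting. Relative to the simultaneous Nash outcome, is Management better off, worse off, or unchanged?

Management best-responds to each possible Union move:
- N1 → Management plays Hard (best of 3, 11); Union gets 10.
- N2 → Management plays Hard (best of 2, 7); Union gets 0.
- N3 → Management plays Hard (best of 2, 8); Union gets 9.
- N4 → Management plays Hard (best of 9, 12); Union gets 0.
- N5 → Management plays Soft (best of 12, 4); Union gets 11.
Maximizing over 10, 0, 9, 0, 11, Union chooses N5. Subgame-perfect outcome: (N5, Soft) with payoffs (11, 12).
For the simultaneous game, intersect best replies.
Union's best replies: Soft→N4; Hard→N1.
Management's best replies: N1→Hard; N2→Hard; N3→Hard; N4→Hard; N5→Soft.
Only (N1, Hard) has each player best-responding; Nash payoffs (10, 11).
Management earns 12 sequentially versus 11 at the Nash outcome: better off.

better off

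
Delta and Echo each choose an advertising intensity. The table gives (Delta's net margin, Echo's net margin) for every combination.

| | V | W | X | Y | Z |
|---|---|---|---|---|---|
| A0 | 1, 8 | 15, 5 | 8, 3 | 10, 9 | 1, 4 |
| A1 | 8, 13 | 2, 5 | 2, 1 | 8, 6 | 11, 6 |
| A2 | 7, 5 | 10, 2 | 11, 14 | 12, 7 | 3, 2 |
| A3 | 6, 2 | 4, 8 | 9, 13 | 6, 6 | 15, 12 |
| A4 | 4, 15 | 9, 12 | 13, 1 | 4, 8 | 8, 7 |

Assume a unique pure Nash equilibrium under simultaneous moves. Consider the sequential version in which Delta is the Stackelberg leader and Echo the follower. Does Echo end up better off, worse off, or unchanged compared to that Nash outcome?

better off

Backward induction with Delta moving first.
- A0: BR = Y, leader payoff 10.
- A1: BR = V, leader payoff 8.
- A2: BR = X, leader payoff 11.
- A3: BR = X, leader payoff 9.
- A4: BR = V, leader payoff 4.
Maximizing over 10, 8, 11, 9, 4, Delta chooses A2. Subgame-perfect outcome: (A2, X) with payoffs (11, 14).
For the simultaneous game, intersect best replies.
Delta's best replies: V→A1; W→A0; X→A4; Y→A2; Z→A3.
Echo's best replies: A0→Y; A1→V; A2→X; A3→X; A4→V.
The unique mutual best reply is (A1, V), giving (8, 13).
Echo earns 14 sequentially versus 13 at the Nash outcome: better off.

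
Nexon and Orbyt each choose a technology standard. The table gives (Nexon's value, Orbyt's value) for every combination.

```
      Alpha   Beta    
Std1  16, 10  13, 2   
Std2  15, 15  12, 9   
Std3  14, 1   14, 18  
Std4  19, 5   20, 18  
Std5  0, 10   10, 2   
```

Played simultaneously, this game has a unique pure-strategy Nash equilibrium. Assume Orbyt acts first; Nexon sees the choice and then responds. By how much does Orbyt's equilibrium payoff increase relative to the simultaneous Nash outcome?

0

Nexon best-responds to each possible Orbyt move:
- Alpha: Nexon compares 16, 15, 14, 19, 0 and picks Std4; Orbyt would get 5.
- Beta: Nexon compares 13, 12, 14, 20, 10 and picks Std4; Orbyt would get 18.
Among 5, 18, the best is 18 at Beta. Subgame-perfect outcome: (Std4, Beta) with payoffs (20, 18).
For the simultaneous game, intersect best replies.
Nexon's best replies: Alpha→Std4; Beta→Std4.
Orbyt's best replies: Std1→Alpha; Std2→Alpha; Std3→Beta; Std4→Beta; Std5→Alpha.
The unique mutual best reply is (Std4, Beta), giving (20, 18).
Orbyt's commitment gain: 18 − 18 = 0.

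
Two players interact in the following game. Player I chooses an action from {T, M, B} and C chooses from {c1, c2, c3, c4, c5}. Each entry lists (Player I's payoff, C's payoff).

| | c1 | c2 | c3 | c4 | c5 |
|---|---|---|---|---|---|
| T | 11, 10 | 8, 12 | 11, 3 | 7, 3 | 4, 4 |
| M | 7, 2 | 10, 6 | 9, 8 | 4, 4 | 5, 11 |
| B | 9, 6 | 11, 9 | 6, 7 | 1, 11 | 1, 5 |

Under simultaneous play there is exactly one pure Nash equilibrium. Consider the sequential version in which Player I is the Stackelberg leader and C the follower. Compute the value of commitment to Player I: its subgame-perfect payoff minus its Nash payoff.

3

Work backward from C's decision.
- T: BR = c2, leader payoff 8.
- M: BR = c5, leader payoff 5.
- B: BR = c4, leader payoff 1.
Player I's induced payoffs are 8, 5, 1, so Player I commits to T. Subgame-perfect outcome: (T, c2) with payoffs (8, 12).
For the simultaneous game, intersect best replies.
Player I's best replies: c1→T; c2→B; c3→T; c4→T; c5→M.
C's best replies: T→c2; M→c5; B→c4.
Only (M, c5) has each player best-responding; Nash payoffs (5, 11).
Player I's commitment gain: 8 − 5 = 3.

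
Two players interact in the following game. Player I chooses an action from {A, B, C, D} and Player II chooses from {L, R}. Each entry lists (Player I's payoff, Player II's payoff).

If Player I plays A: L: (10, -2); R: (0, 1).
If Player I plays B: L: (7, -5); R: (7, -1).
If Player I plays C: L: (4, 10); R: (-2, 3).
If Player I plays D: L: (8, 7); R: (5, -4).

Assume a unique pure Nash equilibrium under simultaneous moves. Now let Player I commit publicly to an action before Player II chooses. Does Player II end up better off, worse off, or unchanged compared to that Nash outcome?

Solve by backward induction (Player I leads).
- A: BR = R, leader payoff 0.
- B: BR = R, leader payoff 7.
- C: BR = L, leader payoff 4.
- D: BR = L, leader payoff 8.
Among 0, 7, 4, 8, the best is 8 at D. Subgame-perfect outcome: (D, L) with payoffs (8, 7).
Under simultaneous play:
Player I's best replies: L→A; R→B.
Player II's best replies: A→R; B→R; C→L; D→L.
Only (B, R) has each player best-responding; Nash payoffs (7, -1).
Player II earns 7 sequentially versus -1 at the Nash outcome: better off.

better off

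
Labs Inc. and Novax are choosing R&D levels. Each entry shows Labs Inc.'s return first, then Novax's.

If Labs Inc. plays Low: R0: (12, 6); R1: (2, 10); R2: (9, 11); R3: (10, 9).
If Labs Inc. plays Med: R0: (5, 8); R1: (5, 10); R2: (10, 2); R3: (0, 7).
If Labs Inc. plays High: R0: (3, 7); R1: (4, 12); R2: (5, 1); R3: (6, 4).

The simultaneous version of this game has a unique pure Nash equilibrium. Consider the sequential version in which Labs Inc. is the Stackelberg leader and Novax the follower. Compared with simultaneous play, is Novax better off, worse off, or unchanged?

better off

Backward induction with Labs Inc. moving first.
- Low: Novax compares 6, 10, 11, 9 and picks R2; Labs Inc. would get 9.
- Med: Novax compares 8, 10, 2, 7 and picks R1; Labs Inc. would get 5.
- High: Novax compares 7, 12, 1, 4 and picks R1; Labs Inc. would get 4.
Among 9, 5, 4, the best is 9 at Low. Subgame-perfect outcome: (Low, R2) with payoffs (9, 11).
Under simultaneous play:
Labs Inc.'s best replies: R0→Low; R1→Med; R2→Med; R3→Low.
Novax's best replies: Low→R2; Med→R1; High→R1.
Only (Med, R1) has each player best-responding; Nash payoffs (5, 10).
Novax earns 11 sequentially versus 10 at the Nash outcome: better off.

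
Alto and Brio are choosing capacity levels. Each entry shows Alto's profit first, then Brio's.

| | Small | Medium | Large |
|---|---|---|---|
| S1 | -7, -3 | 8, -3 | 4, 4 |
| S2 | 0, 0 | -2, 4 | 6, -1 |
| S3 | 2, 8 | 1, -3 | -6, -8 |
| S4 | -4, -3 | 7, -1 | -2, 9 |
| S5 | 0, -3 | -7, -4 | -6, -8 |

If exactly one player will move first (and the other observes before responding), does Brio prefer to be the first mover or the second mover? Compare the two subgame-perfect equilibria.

first

If Alto leads: Brio's best replies are S1→Large, S2→Medium, S3→Small, S4→Large, S5→Small; Alto's induced payoffs 4, -2, 2, -2, 0; outcome (S1, Large), payoffs (4, 4).
If Brio leads: Alto's best replies are Small→S3, Medium→S1, Large→S2; Brio's induced payoffs 8, -3, -1; outcome (S3, Small), payoffs (2, 8).
Brio gets 8 moving first and 4 moving second, so Brio prefers to move first.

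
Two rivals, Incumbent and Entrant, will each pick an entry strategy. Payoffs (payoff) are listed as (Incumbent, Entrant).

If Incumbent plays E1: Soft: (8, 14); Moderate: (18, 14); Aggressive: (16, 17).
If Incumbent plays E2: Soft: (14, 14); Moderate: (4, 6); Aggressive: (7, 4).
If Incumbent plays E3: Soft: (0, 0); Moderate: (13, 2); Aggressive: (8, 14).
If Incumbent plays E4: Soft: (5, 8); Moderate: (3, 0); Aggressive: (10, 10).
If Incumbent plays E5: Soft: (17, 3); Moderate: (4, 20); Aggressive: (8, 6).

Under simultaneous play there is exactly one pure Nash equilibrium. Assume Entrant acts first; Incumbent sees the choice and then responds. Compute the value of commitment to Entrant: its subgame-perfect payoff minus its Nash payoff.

Incumbent best-responds to each possible Entrant move:
- Soft: BR = E5, leader payoff 3.
- Moderate: BR = E1, leader payoff 14.
- Aggressive: BR = E1, leader payoff 17.
Among 3, 14, 17, the best is 17 at Aggressive. Subgame-perfect outcome: (E1, Aggressive) with payoffs (16, 17).
Now find the simultaneous Nash equilibrium.
Incumbent's best replies: Soft→E5; Moderate→E1; Aggressive→E1.
Entrant's best replies: E1→Aggressive; E2→Soft; E3→Aggressive; E4→Aggressive; E5→Moderate.
The unique mutual best reply is (E1, Aggressive), giving (16, 17).
Entrant's commitment gain: 17 − 17 = 0.

0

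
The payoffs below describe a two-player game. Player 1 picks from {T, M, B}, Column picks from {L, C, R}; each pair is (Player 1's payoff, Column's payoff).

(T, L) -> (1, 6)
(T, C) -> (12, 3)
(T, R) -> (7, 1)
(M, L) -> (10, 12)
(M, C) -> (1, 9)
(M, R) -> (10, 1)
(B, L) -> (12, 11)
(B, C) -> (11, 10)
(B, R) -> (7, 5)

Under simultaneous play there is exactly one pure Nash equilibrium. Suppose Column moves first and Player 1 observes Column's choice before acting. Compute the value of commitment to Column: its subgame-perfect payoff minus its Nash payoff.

Player 1 best-responds to each possible Column move:
- L → Player 1 plays B (best of 1, 10, 12); Column gets 11.
- C → Player 1 plays T (best of 12, 1, 11); Column gets 3.
- R → Player 1 plays M (best of 7, 10, 7); Column gets 1.
Column's induced payoffs are 11, 3, 1, so Column commits to L. Subgame-perfect outcome: (B, L) with payoffs (12, 11).
Under simultaneous play:
Player 1's best replies: L→B; C→T; R→M.
Column's best replies: T→L; M→L; B→L.
Only (B, L) has each player best-responding; Nash payoffs (12, 11).
Column's commitment gain: 11 − 11 = 0.

0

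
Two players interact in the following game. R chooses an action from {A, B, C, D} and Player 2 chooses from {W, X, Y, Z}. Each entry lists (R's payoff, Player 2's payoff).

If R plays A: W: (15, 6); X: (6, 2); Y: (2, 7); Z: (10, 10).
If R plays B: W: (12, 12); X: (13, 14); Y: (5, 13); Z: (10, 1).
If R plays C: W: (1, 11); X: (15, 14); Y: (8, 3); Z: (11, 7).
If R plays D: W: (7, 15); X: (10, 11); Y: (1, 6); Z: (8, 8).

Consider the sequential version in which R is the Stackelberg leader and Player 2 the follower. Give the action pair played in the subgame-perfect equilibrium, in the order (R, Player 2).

Player 2 best-responds to each possible R move:
- A: Player 2 compares 6, 2, 7, 10 and picks Z; R would get 10.
- B: Player 2 compares 12, 14, 13, 1 and picks X; R would get 13.
- C: Player 2 compares 11, 14, 3, 7 and picks X; R would get 15.
- D: Player 2 compares 15, 11, 6, 8 and picks W; R would get 7.
Among 10, 13, 15, 7, the best is 15 at C. Subgame-perfect outcome: (C, X) with payoffs (15, 14).

(C, X)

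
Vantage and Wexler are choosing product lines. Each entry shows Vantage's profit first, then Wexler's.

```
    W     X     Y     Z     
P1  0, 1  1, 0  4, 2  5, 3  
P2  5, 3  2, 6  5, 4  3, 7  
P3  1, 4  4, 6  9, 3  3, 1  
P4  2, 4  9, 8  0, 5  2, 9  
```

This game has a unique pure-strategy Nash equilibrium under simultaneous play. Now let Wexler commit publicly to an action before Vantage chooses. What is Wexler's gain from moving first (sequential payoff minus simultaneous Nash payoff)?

Vantage best-responds to each possible Wexler move:
- W: Vantage compares 0, 5, 1, 2 and picks P2; Wexler would get 3.
- X: Vantage compares 1, 2, 4, 9 and picks P4; Wexler would get 8.
- Y: Vantage compares 4, 5, 9, 0 and picks P3; Wexler would get 3.
- Z: Vantage compares 5, 3, 3, 2 and picks P1; Wexler would get 3.
Maximizing over 3, 8, 3, 3, Wexler chooses X. Subgame-perfect outcome: (P4, X) with payoffs (9, 8).
Under simultaneous play:
Vantage's best replies: W→P2; X→P4; Y→P3; Z→P1.
Wexler's best replies: P1→Z; P2→Z; P3→X; P4→Z.
Only (P1, Z) has each player best-responding; Nash payoffs (5, 3).
Wexler's commitment gain: 8 − 3 = 5.

5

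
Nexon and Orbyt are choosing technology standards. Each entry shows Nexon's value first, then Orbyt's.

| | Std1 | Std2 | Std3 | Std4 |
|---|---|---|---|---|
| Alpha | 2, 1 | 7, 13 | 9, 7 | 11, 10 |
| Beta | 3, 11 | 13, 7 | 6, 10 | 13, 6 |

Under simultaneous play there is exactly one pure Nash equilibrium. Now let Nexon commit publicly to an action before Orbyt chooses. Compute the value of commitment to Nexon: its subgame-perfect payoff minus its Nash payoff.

4

Solve by backward induction (Nexon leads).
- Alpha: Orbyt compares 1, 13, 7, 10 and picks Std2; Nexon would get 7.
- Beta: Orbyt compares 11, 7, 10, 6 and picks Std1; Nexon would get 3.
Among 7, 3, the best is 7 at Alpha. Subgame-perfect outcome: (Alpha, Std2) with payoffs (7, 13).
Under simultaneous play:
Nexon's best replies: Std1→Beta; Std2→Beta; Std3→Alpha; Std4→Beta.
Orbyt's best replies: Alpha→Std2; Beta→Std1.
The unique mutual best reply is (Beta, Std1), giving (3, 11).
Nexon's commitment gain: 7 − 3 = 4.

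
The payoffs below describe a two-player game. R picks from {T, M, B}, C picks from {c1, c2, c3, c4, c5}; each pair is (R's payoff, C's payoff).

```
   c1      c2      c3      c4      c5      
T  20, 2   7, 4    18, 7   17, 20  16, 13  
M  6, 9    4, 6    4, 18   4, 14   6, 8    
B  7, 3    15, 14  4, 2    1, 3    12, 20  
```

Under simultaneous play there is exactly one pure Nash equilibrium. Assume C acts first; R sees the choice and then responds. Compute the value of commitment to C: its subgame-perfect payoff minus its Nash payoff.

0

Backward induction with C moving first.
- c1 → R plays T (best of 20, 6, 7); C gets 2.
- c2 → R plays B (best of 7, 4, 15); C gets 14.
- c3 → R plays T (best of 18, 4, 4); C gets 7.
- c4 → R plays T (best of 17, 4, 1); C gets 20.
- c5 → R plays T (best of 16, 6, 12); C gets 13.
Among 2, 14, 7, 20, 13, the best is 20 at c4. Subgame-perfect outcome: (T, c4) with payoffs (17, 20).
Now find the simultaneous Nash equilibrium.
R's best replies: c1→T; c2→B; c3→T; c4→T; c5→T.
C's best replies: T→c4; M→c3; B→c5.
Only (T, c4) has each player best-responding; Nash payoffs (17, 20).
C's commitment gain: 20 − 20 = 0.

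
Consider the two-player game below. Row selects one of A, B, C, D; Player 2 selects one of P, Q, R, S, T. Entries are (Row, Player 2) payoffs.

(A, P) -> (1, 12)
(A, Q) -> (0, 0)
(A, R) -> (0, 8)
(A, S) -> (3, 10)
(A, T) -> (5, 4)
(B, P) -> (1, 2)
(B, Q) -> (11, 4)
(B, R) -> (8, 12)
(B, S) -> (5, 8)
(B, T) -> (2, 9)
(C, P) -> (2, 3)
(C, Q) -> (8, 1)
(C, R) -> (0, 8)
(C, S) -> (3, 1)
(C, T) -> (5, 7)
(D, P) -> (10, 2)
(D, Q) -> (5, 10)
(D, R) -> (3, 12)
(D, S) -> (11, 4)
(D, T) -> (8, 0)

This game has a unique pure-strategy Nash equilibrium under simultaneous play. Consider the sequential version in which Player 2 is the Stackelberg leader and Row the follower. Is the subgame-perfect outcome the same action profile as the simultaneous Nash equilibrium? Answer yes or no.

yes

Work backward from Row's decision.
- P: Row compares 1, 1, 2, 10 and picks D; Player 2 would get 2.
- Q: Row compares 0, 11, 8, 5 and picks B; Player 2 would get 4.
- R: Row compares 0, 8, 0, 3 and picks B; Player 2 would get 12.
- S: Row compares 3, 5, 3, 11 and picks D; Player 2 would get 4.
- T: Row compares 5, 2, 5, 8 and picks D; Player 2 would get 0.
Maximizing over 2, 4, 12, 4, 0, Player 2 chooses R. Subgame-perfect outcome: (B, R) with payoffs (8, 12).
Now find the simultaneous Nash equilibrium.
Row's best replies: P→D; Q→B; R→B; S→D; T→D.
Player 2's best replies: A→P; B→R; C→R; D→R.
Only (B, R) has each player best-responding; Nash payoffs (8, 12).
Sequential outcome (B, R) coincides with the Nash profile (B, R).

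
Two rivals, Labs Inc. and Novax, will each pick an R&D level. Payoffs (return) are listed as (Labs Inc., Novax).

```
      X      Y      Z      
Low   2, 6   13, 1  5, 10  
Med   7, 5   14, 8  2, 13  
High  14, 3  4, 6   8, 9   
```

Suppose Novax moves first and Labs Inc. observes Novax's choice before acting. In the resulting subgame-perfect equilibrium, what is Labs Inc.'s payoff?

8

Backward induction with Novax moving first.
- X → Labs Inc. plays High (best of 2, 7, 14); Novax gets 3.
- Y → Labs Inc. plays Med (best of 13, 14, 4); Novax gets 8.
- Z → Labs Inc. plays High (best of 5, 2, 8); Novax gets 9.
Maximizing over 3, 8, 9, Novax chooses Z. Subgame-perfect outcome: (High, Z) with payoffs (8, 9).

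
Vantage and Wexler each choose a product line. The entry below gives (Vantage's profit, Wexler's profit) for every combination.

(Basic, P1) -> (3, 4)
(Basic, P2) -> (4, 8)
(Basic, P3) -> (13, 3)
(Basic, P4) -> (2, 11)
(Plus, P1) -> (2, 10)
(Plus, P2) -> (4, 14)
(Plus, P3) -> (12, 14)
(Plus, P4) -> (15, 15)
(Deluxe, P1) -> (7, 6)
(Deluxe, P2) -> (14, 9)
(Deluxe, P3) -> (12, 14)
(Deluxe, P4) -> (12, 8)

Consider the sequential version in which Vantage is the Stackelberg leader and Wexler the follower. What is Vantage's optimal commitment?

Work backward from Wexler's decision.
- Basic: BR = P4, leader payoff 2.
- Plus: BR = P4, leader payoff 15.
- Deluxe: BR = P3, leader payoff 12.
Vantage's induced payoffs are 2, 15, 12, so Vantage commits to Plus. Subgame-perfect outcome: (Plus, P4) with payoffs (15, 15).

Plus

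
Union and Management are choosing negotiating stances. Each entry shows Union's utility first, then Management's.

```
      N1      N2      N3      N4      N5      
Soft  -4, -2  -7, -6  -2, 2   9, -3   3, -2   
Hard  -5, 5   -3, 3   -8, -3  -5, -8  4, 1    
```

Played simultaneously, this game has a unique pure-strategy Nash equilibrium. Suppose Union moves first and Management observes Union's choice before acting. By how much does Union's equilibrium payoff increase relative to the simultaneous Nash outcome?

Backward induction with Union moving first.
- Soft: Management compares -2, -6, 2, -3, -2 and picks N3; Union would get -2.
- Hard: Management compares 5, 3, -3, -8, 1 and picks N1; Union would get -5.
Union's induced payoffs are -2, -5, so Union commits to Soft. Subgame-perfect outcome: (Soft, N3) with payoffs (-2, 2).
Now find the simultaneous Nash equilibrium.
Union's best replies: N1→Soft; N2→Hard; N3→Soft; N4→Soft; N5→Hard.
Management's best replies: Soft→N3; Hard→N1.
Only (Soft, N3) has each player best-responding; Nash payoffs (-2, 2).
Union's commitment gain: -2 − -2 = 0.

0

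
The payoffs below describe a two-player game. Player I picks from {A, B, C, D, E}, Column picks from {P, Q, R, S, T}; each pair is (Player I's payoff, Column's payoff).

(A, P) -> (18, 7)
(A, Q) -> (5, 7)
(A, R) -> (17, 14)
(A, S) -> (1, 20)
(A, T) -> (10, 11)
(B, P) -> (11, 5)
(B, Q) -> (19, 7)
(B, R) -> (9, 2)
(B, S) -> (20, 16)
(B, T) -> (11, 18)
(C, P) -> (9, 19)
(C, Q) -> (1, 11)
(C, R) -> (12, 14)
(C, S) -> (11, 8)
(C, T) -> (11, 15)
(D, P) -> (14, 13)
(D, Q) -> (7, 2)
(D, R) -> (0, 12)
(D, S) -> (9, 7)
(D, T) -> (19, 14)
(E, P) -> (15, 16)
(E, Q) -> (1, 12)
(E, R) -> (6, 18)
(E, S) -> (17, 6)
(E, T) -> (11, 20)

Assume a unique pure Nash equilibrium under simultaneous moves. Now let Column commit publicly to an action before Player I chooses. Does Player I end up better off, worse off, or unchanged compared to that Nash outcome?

better off

Backward induction with Column moving first.
- P: BR = A, leader payoff 7.
- Q: BR = B, leader payoff 7.
- R: BR = A, leader payoff 14.
- S: BR = B, leader payoff 16.
- T: BR = D, leader payoff 14.
Column's induced payoffs are 7, 7, 14, 16, 14, so Column commits to S. Subgame-perfect outcome: (B, S) with payoffs (20, 16).
Under simultaneous play:
Player I's best replies: P→A; Q→B; R→A; S→B; T→D.
Column's best replies: A→S; B→T; C→P; D→T; E→T.
Only (D, T) has each player best-responding; Nash payoffs (19, 14).
Player I earns 20 sequentially versus 19 at the Nash outcome: better off.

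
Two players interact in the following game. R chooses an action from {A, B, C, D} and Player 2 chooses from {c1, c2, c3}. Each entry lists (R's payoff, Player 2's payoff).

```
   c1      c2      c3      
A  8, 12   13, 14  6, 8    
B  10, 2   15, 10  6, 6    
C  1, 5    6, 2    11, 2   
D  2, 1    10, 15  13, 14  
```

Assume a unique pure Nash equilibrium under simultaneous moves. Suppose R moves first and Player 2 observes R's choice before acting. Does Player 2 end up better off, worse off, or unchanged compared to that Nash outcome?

Backward induction with R moving first.
- A → Player 2 plays c2 (best of 12, 14, 8); R gets 13.
- B → Player 2 plays c2 (best of 2, 10, 6); R gets 15.
- C → Player 2 plays c1 (best of 5, 2, 2); R gets 1.
- D → Player 2 plays c2 (best of 1, 15, 14); R gets 10.
R's induced payoffs are 13, 15, 1, 10, so R commits to B. Subgame-perfect outcome: (B, c2) with payoffs (15, 10).
Under simultaneous play:
R's best replies: c1→B; c2→B; c3→D.
Player 2's best replies: A→c2; B→c2; C→c1; D→c2.
Only (B, c2) has each player best-responding; Nash payoffs (15, 10).
Player 2 earns 10 sequentially versus 10 at the Nash outcome: unchanged.

unchanged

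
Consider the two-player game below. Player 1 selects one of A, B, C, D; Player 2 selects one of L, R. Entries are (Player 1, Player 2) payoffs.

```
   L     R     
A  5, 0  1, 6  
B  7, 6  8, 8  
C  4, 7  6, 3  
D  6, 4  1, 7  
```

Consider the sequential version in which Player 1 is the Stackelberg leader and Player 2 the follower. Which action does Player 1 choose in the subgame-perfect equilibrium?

B

Backward induction with Player 1 moving first.
- A → Player 2 plays R (best of 0, 6); Player 1 gets 1.
- B → Player 2 plays R (best of 6, 8); Player 1 gets 8.
- C → Player 2 plays L (best of 7, 3); Player 1 gets 4.
- D → Player 2 plays R (best of 4, 7); Player 1 gets 1.
Player 1's induced payoffs are 1, 8, 4, 1, so Player 1 commits to B. Subgame-perfect outcome: (B, R) with payoffs (8, 8).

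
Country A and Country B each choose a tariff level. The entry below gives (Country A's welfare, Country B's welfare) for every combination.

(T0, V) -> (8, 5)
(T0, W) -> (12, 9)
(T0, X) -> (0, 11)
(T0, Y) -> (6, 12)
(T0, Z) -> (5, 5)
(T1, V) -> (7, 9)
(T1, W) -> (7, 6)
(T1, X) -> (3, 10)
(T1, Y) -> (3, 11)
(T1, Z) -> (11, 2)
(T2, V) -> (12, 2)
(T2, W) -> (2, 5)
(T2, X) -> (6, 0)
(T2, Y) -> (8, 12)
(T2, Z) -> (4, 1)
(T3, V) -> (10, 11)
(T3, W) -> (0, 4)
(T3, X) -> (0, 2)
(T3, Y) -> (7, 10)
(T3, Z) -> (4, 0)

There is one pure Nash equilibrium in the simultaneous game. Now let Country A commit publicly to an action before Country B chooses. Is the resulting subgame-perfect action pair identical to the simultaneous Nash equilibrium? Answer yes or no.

no

Solve by backward induction (Country A leads).
- T0: Country B compares 5, 9, 11, 12, 5 and picks Y; Country A would get 6.
- T1: Country B compares 9, 6, 10, 11, 2 and picks Y; Country A would get 3.
- T2: Country B compares 2, 5, 0, 12, 1 and picks Y; Country A would get 8.
- T3: Country B compares 11, 4, 2, 10, 0 and picks V; Country A would get 10.
Country A's induced payoffs are 6, 3, 8, 10, so Country A commits to T3. Subgame-perfect outcome: (T3, V) with payoffs (10, 11).
Under simultaneous play:
Country A's best replies: V→T2; W→T0; X→T2; Y→T2; Z→T1.
Country B's best replies: T0→Y; T1→Y; T2→Y; T3→V.
Only (T2, Y) has each player best-responding; Nash payoffs (8, 12).
Sequential outcome (T3, V) differs from the Nash profile (T2, Y).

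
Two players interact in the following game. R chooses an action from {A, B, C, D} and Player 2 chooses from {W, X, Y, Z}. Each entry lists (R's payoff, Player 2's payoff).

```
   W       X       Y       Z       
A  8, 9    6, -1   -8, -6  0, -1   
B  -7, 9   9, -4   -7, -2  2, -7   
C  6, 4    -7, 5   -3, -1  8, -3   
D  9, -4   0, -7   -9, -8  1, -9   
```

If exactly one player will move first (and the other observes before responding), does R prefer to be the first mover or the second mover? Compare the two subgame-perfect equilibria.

first

If R leads: Player 2's best replies are A→W, B→W, C→X, D→W; R's induced payoffs 8, -7, -7, 9; outcome (D, W), payoffs (9, -4).
If Player 2 leads: R's best replies are W→D, X→B, Y→C, Z→C; Player 2's induced payoffs -4, -4, -1, -3; outcome (C, Y), payoffs (-3, -1).
R gets 9 moving first and -3 moving second, so R prefers to move first.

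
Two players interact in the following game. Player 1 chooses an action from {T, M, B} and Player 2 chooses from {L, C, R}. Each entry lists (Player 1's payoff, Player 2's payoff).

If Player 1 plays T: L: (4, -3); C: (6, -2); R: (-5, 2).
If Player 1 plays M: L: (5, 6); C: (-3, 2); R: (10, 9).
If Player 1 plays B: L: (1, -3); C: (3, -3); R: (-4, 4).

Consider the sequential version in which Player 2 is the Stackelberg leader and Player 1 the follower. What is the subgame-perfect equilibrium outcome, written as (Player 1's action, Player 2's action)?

Backward induction with Player 2 moving first.
- L: BR = M, leader payoff 6.
- C: BR = T, leader payoff -2.
- R: BR = M, leader payoff 9.
Player 2's induced payoffs are 6, -2, 9, so Player 2 commits to R. Subgame-perfect outcome: (M, R) with payoffs (10, 9).

(M, R)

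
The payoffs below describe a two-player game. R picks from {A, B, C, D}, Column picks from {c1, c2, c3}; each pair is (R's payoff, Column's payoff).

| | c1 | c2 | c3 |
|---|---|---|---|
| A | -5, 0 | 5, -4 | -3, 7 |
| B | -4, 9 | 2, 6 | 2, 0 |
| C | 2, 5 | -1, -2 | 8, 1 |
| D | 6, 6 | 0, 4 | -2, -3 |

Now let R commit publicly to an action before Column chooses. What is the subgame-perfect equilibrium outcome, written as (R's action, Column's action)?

Column best-responds to each possible R move:
- A: BR = c3, leader payoff -3.
- B: BR = c1, leader payoff -4.
- C: BR = c1, leader payoff 2.
- D: BR = c1, leader payoff 6.
Among -3, -4, 2, 6, the best is 6 at D. Subgame-perfect outcome: (D, c1) with payoffs (6, 6).

(D, c1)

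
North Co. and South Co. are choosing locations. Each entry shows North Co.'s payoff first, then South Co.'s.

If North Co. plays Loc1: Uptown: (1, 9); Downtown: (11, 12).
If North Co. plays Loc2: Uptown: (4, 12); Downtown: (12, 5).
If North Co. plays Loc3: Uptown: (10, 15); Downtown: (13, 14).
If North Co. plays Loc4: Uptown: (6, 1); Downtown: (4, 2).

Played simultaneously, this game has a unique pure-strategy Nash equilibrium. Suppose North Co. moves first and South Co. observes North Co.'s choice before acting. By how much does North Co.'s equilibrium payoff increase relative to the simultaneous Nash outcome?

Backward induction with North Co. moving first.
- Loc1: BR = Downtown, leader payoff 11.
- Loc2: BR = Uptown, leader payoff 4.
- Loc3: BR = Uptown, leader payoff 10.
- Loc4: BR = Downtown, leader payoff 4.
Maximizing over 11, 4, 10, 4, North Co. chooses Loc1. Subgame-perfect outcome: (Loc1, Downtown) with payoffs (11, 12).
For the simultaneous game, intersect best replies.
North Co.'s best replies: Uptown→Loc3; Downtown→Loc3.
South Co.'s best replies: Loc1→Downtown; Loc2→Uptown; Loc3→Uptown; Loc4→Downtown.
The unique mutual best reply is (Loc3, Uptown), giving (10, 15).
North Co.'s commitment gain: 11 − 10 = 1.

1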